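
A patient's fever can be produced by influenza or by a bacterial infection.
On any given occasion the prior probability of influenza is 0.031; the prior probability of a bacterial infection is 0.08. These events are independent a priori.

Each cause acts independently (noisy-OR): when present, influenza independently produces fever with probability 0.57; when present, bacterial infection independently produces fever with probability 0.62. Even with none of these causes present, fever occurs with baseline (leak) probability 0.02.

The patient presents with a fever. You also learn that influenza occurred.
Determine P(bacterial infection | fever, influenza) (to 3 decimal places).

P(bacterial infection | fever, influenza) ≈ 0.112

Under noisy-OR, P(fever | causes) = 1 − (1−0.02)·∏(1−qᵢ) over the active causes.
Numerator (weight on configurations with bacterial infection): 0.839868·0.08 = 0.067189
The normalizing constant is 0.5786·0.92 + 0.839868·0.08 = 0.599501
P(bacterial infection | fever, influenza) = 0.067189/0.599501 ≈ 0.112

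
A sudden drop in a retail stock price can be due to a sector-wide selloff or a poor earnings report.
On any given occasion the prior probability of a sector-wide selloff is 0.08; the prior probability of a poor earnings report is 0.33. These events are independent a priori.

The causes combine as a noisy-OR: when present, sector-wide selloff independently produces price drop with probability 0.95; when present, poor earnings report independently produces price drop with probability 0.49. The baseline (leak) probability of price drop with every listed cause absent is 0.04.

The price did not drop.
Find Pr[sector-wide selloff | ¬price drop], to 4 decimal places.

Pr[sector-wide selloff | ¬price drop] ≈ 0.0043

Under noisy-OR, P(price drop | causes) = 1 − (1−0.04)·∏(1−qᵢ) over the active causes.
For the numerator, keep only sector-wide selloff=true terms: 0.002573 + 0.000646 = 0.003219
Normalizer over all consistent configurations: 0.96×0.92×0.67 + 0.4896×0.92×0.33 + 0.048×0.08×0.67 + 0.02448×0.08×0.33 = 0.743606
Posterior = 0.003219 / 0.743606 ≈ 0.0043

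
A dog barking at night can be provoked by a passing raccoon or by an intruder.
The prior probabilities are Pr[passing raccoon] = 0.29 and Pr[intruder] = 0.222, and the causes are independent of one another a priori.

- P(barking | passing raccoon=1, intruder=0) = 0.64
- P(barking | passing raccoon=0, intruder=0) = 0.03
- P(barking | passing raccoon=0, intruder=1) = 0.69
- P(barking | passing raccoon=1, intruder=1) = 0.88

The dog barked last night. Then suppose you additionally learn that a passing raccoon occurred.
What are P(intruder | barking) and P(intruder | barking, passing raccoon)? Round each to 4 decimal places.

P(intruder | barking) ≈ 0.5068; P(intruder | barking, passing raccoon) ≈ 0.2818

P(barking) = 0.03·0.71·0.778 + 0.69·0.71·0.222 + 0.64·0.29·0.778 + 0.88·0.29·0.222 = 0.016571 + 0.108758 + 0.144397 + 0.056654 = 0.326380
Restricting to configurations with intruder present: 0.108758 + 0.056654 = 0.165412.
Hence the posterior is 0.165412/0.326380 ≈ 0.5068.

Now condition on the additional information:
Weight on intruder=true, given the evidence: 0.88·0.222 = 0.195360
Normalizer over all consistent configurations: 0.64·0.778 + 0.88·0.222 = 0.693280
P(intruder | barking, passing raccoon) = 0.195360/0.693280 ≈ 0.2818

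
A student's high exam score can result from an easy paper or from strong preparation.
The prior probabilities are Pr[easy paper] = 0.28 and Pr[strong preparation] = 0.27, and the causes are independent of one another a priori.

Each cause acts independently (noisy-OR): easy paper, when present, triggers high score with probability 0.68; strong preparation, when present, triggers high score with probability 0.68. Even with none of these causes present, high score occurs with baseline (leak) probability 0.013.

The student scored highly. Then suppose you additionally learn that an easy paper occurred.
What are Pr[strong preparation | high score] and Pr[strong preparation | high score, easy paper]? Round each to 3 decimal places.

Pr[strong preparation | high score] ≈ 0.578; Pr[strong preparation | high score, easy paper] ≈ 0.327

Under noisy-OR, P(high score | causes) = 1 − (1−0.013)·∏(1−qᵢ) over the active causes.
Weight on strong preparation=true, given the evidence: 0.133001 + 0.067959 = 0.200960
The normalizing constant is 0.013*0.72*0.73 + 0.68416*0.72*0.27 + 0.68416*0.28*0.73 + 0.898931*0.28*0.27 = 0.347635
Posterior = 0.200960 / 0.347635 ≈ 0.578

Now also conditioning on easy paper=true:
P(high score | easy paper) = 0.68416×0.73 + 0.898931×0.27 = 0.499437 + 0.242711 = 0.742148
Of this, 0.242711 comes from 0.898931×0.27 (the strong preparation=true cases).
So P(strong preparation | high score, easy paper) = 0.242711/0.742148 ≈ 0.327.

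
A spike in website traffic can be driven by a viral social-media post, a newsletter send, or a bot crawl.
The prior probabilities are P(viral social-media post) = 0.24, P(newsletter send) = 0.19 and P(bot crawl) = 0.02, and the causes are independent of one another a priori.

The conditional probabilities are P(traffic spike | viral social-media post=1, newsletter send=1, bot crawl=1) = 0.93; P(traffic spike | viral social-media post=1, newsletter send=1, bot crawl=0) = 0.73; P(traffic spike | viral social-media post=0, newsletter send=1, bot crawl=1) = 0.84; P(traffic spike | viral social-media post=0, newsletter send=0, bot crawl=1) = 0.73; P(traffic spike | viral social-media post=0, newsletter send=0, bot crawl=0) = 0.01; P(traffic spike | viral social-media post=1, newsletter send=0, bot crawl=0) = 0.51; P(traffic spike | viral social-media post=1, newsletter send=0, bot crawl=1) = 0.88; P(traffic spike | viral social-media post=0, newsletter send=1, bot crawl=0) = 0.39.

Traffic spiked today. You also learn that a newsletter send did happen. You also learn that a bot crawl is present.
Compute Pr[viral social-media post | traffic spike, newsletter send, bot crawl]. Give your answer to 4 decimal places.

Pr[viral social-media post | traffic spike, newsletter send, bot crawl] ≈ 0.2591

Sum P(traffic spike|·) weighted by the priors over both values of viral social-media post:
  P(traffic spike | newsletter send, bot crawl) = 0.84*0.76 + 0.93*0.24
        = 0.638400 + 0.223200 = 0.861600
The terms with viral social-media post present sum to 0.223200, so
  P(viral social-media post | traffic spike, newsletter send, bot crawl) = 0.223200 / 0.861600 ≈ 0.2591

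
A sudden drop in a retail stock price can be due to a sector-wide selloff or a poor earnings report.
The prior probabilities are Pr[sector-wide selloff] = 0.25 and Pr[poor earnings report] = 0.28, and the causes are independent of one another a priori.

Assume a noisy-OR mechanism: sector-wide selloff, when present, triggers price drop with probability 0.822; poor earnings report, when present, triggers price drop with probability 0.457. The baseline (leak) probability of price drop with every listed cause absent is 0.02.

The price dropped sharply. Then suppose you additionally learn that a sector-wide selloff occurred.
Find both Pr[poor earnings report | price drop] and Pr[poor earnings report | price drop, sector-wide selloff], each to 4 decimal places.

Under noisy-OR, P(price drop | causes) = 1 − (1−0.02)·∏(1−qᵢ) over the active causes.
Sum P(price drop|·) weighted by the priors over the 4 (sector-wide selloff, poor earnings report) configurations:
  P(price drop) = 0.02·0.75·0.72 + 0.46786·0.75·0.28 + 0.82556·0.25·0.72 + 0.905279·0.25·0.28
        = 0.010800 + 0.098251 + 0.148601 + 0.063370 = 0.321022
Keeping only the poor earnings report-present terms gives 0.161621, so
  P(poor earnings report | price drop) = 0.161621 / 0.321022 ≈ 0.5035

Now also conditioning on sector-wide selloff=true:
Enumerate both values of poor earnings report and weight by the priors:
  P(price drop | sector-wide selloff) = 0.82556×0.72 + 0.905279×0.28
        = 0.594403 + 0.253478 = 0.847881
Configurations with poor earnings report contribute 0.253478, so
  P(poor earnings report | price drop, sector-wide selloff) = 0.253478 / 0.847881 ≈ 0.2990
— sector-wide selloff explains away the evidence for poor earnings report.

Pr[poor earnings report | price drop] ≈ 0.5035; Pr[poor earnings report | price drop, sector-wide selloff] ≈ 0.2990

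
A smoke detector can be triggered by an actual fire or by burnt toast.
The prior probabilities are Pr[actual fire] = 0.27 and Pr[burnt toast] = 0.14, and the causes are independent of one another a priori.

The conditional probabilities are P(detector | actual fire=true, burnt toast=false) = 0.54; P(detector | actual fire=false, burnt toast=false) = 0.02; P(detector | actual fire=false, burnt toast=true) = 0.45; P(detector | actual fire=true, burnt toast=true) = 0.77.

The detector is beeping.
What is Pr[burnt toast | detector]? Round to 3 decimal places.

Weight on burnt toast=true, given the evidence: 0.045990 + 0.029106 = 0.075096
The normalizing constant is 0.02·0.73·0.86 + 0.45·0.73·0.14 + 0.54·0.27·0.86 + 0.77·0.27·0.14 = 0.213040
Posterior = 0.075096 / 0.213040 ≈ 0.352

Pr[burnt toast | detector] ≈ 0.352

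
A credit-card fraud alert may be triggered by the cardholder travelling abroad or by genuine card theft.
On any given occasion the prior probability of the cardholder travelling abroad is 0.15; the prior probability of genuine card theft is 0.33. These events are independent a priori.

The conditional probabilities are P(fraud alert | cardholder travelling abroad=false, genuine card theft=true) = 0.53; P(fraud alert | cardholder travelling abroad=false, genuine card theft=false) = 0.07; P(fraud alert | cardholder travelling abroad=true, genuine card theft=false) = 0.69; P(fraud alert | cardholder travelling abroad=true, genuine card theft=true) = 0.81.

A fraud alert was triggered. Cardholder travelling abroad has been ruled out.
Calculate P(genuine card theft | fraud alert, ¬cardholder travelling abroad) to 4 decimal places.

P(genuine card theft | fraud alert, ¬cardholder travelling abroad) ≈ 0.7885

Enumerate both values of genuine card theft and weight by the priors:
  P(fraud alert | ¬cardholder travelling abroad) = 0.07*0.67 + 0.53*0.33
        = 0.046900 + 0.174900 = 0.221800
Keeping only the genuine card theft-present terms gives 0.174900, so
  P(genuine card theft | fraud alert, ¬cardholder travelling abroad) = 0.174900 / 0.221800 ≈ 0.7885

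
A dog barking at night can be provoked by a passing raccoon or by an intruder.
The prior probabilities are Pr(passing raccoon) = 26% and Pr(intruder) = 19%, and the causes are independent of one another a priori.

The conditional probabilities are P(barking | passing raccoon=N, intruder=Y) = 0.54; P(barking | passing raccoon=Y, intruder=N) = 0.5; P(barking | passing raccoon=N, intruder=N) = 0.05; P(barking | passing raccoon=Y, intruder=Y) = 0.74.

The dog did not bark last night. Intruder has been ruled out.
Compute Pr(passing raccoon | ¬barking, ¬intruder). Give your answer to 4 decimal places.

For the numerator, keep only passing raccoon=true terms: 0.5*0.26 = 0.130000
Denominator P(¬barking | ¬intruder): 0.95*0.74 + 0.5*0.26 = 0.833000
Posterior = 0.130000 / 0.833000 ≈ 0.1561

Pr(passing raccoon | ¬barking, ¬intruder) ≈ 0.1561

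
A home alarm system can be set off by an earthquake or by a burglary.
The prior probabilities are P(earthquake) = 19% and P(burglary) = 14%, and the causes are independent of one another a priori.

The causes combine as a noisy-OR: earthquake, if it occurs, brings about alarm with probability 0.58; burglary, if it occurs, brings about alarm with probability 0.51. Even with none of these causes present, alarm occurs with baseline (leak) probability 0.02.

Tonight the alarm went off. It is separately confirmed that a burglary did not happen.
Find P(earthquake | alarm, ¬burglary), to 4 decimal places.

P(earthquake | alarm, ¬burglary) ≈ 0.8734

Under noisy-OR, P(alarm | causes) = 1 − (1−0.02)·∏(1−qᵢ) over the active causes.
Enumerate both values of earthquake and weight by the priors:
  P(alarm | ¬burglary) = 0.02*0.81 + 0.5884*0.19
        = 0.016200 + 0.111796 = 0.127996
The terms with earthquake present sum to 0.111796, so
  P(earthquake | alarm, ¬burglary) = 0.111796 / 0.127996 ≈ 0.8734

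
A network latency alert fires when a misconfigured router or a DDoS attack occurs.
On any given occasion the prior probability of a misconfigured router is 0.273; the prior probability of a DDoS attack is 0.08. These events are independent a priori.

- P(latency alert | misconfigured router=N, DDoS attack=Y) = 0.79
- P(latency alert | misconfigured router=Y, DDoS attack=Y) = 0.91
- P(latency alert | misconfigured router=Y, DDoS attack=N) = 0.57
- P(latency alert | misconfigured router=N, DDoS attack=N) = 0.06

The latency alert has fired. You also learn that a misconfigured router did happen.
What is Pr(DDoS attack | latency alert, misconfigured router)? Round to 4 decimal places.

Pr(DDoS attack | latency alert, misconfigured router) ≈ 0.1219

Weight on DDoS attack=true, given the evidence: 0.91×0.08 = 0.072800
Normalizer over all consistent configurations: 0.57×0.92 + 0.91×0.08 = 0.597200
P(DDoS attack | latency alert, misconfigured router) = 0.072800/0.597200 ≈ 0.1219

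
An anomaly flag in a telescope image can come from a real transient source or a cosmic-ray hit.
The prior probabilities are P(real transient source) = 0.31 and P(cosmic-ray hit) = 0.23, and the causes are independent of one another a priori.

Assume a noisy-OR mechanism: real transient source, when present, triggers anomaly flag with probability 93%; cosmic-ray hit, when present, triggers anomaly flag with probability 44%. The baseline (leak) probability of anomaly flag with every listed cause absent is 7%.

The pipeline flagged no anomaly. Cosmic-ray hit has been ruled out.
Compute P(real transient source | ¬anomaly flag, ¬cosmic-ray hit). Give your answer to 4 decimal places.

P(real transient source | ¬anomaly flag, ¬cosmic-ray hit) ≈ 0.0305

Under noisy-OR, P(anomaly flag | causes) = 1 − (1−0.07)·∏(1−qᵢ) over the active causes.
Enumerate both values of real transient source and weight by the priors:
  P(¬anomaly flag | ¬cosmic-ray hit) = 0.93·0.69 + 0.0651·0.31
        = 0.641700 + 0.020181 = 0.661881
Keeping only the real transient source-present terms gives 0.020181, so
  P(real transient source | ¬anomaly flag, ¬cosmic-ray hit) = 0.020181 / 0.661881 ≈ 0.0305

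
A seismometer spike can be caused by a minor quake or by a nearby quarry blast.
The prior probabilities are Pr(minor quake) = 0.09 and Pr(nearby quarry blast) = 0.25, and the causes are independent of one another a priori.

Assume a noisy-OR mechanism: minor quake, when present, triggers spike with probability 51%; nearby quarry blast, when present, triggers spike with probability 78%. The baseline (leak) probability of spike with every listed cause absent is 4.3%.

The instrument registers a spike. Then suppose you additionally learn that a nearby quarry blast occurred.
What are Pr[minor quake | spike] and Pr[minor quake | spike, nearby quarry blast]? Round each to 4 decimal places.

Pr[minor quake | spike] ≈ 0.2114; Pr[minor quake | spike, nearby quarry blast] ≈ 0.1010

Under noisy-OR, P(spike | causes) = 1 − (1−0.043)·∏(1−qᵢ) over the active causes.
For the numerator, keep only minor quake=true terms: 0.035847 + 0.020179 = 0.056026
The normalizing constant is 0.043*0.91*0.75 + 0.78946*0.91*0.25 + 0.53107*0.09*0.75 + 0.896835*0.09*0.25 = 0.264975
Posterior = 0.056026 / 0.264975 ≈ 0.2114

With the extra evidence:
Weight on minor quake=true, given the evidence: 0.896835*0.09 = 0.080715
Normalizer over all consistent configurations: 0.78946*0.91 + 0.896835*0.09 = 0.799124
Posterior = 0.080715 / 0.799124 ≈ 0.1010
This is intercausal reasoning (explaining away): once nearby quarry blast accounts for the spike, minor quake becomes less likely.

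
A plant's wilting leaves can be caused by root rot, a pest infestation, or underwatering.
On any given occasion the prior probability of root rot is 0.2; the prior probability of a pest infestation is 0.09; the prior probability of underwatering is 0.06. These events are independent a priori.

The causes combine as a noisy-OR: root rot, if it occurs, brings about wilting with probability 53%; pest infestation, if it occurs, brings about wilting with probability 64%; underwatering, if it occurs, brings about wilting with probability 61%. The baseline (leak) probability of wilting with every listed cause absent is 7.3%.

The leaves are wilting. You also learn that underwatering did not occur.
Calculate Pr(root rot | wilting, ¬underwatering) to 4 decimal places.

Pr(root rot | wilting, ¬underwatering) ≈ 0.5383

Under noisy-OR, P(wilting | causes) = 1 − (1−0.073)·∏(1−qᵢ) over the active causes.
By total probability over the 4 (root rot, pest infestation) configurations:
  P(wilting | ¬underwatering) = 0.073×0.8×0.91 + 0.66628×0.8×0.09 + 0.56431×0.2×0.91 + 0.843152×0.2×0.09
        = 0.053144 + 0.047972 + 0.102704 + 0.015177 = 0.218997
Keeping only the root rot-present terms gives 0.117881, so
  P(root rot | wilting, ¬underwatering) = 0.117881 / 0.218997 ≈ 0.5383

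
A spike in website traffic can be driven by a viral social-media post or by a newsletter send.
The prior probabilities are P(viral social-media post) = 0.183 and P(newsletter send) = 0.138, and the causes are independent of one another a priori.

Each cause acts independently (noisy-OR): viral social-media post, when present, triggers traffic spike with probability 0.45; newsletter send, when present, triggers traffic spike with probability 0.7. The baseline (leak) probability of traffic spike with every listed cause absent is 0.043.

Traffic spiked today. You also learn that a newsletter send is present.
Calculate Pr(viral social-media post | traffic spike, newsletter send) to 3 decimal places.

Under noisy-OR, P(traffic spike | causes) = 1 − (1−0.043)·∏(1−qᵢ) over the active causes.
Numerator (weight on configurations with viral social-media post): 0.842095*0.183 = 0.154103
Normalizer over all consistent configurations: 0.7129*0.817 + 0.842095*0.183 = 0.736542
Posterior = 0.154103 / 0.736542 ≈ 0.209

Pr(viral social-media post | traffic spike, newsletter send) ≈ 0.209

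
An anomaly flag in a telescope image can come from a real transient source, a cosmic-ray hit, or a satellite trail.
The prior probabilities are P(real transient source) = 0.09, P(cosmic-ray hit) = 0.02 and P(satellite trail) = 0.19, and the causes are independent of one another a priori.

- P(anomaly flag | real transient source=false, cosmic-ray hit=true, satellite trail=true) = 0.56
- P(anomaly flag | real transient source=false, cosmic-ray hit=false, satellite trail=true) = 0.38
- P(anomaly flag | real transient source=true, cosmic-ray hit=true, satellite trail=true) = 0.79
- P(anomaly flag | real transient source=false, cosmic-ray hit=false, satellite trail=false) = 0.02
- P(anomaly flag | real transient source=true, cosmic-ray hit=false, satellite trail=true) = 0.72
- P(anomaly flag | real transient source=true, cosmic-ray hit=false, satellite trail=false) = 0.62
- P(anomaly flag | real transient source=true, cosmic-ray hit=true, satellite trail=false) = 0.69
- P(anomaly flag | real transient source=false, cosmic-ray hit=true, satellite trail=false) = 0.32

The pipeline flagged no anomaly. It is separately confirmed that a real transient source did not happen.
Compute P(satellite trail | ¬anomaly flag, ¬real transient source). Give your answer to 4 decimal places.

Weight on satellite trail=true, given the evidence: 0.115444 + 0.001672 = 0.117116
The normalizing constant is 0.98×0.98×0.81 + 0.62×0.98×0.19 + 0.68×0.02×0.81 + 0.44×0.02×0.19 = 0.906056
Posterior = 0.117116 / 0.906056 ≈ 0.1293

P(satellite trail | ¬anomaly flag, ¬real transient source) ≈ 0.1293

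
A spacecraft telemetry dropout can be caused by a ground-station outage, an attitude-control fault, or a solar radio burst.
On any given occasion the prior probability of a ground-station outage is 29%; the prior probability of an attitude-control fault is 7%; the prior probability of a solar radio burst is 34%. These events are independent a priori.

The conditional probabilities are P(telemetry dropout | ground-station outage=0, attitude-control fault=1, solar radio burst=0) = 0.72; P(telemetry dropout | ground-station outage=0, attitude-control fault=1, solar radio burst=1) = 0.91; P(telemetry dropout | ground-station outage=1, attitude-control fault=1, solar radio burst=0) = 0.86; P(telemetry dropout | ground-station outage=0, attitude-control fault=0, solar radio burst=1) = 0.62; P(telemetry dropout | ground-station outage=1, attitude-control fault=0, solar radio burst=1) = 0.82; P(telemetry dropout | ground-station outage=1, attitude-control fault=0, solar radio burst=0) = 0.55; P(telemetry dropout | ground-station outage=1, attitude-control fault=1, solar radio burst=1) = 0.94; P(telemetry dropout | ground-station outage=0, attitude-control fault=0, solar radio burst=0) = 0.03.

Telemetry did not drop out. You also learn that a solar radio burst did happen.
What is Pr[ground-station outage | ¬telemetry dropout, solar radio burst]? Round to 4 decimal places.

P(¬telemetry dropout | solar radio burst) = 0.38·0.71·0.93 + 0.09·0.71·0.07 + 0.18·0.29·0.93 + 0.06·0.29·0.07 = 0.250914 + 0.004473 + 0.048546 + 0.001218 = 0.305151
Of this, 0.049764 comes from 0.048546 + 0.001218 (the ground-station outage=true cases).
Hence the posterior is 0.049764/0.305151 ≈ 0.1631.

Pr[ground-station outage | ¬telemetry dropout, solar radio burst] ≈ 0.1631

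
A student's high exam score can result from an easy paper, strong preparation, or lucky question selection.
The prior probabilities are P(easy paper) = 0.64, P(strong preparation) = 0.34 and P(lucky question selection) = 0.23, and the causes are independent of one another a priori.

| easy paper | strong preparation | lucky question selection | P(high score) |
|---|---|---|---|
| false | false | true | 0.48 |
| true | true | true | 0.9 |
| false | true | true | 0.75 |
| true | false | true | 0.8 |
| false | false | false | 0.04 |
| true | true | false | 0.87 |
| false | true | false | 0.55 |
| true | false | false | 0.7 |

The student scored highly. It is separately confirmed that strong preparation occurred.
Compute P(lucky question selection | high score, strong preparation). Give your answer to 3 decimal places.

P(lucky question selection | high score, strong preparation) ≈ 0.251

For the numerator, keep only lucky question selection=true terms: 0.062100 + 0.132480 = 0.194580
Normalizer over all consistent configurations: 0.55·0.36·0.77 + 0.75·0.36·0.23 + 0.87·0.64·0.77 + 0.9·0.64·0.23 = 0.775776
P(lucky question selection | high score, strong preparation) = 0.194580/0.775776 ≈ 0.251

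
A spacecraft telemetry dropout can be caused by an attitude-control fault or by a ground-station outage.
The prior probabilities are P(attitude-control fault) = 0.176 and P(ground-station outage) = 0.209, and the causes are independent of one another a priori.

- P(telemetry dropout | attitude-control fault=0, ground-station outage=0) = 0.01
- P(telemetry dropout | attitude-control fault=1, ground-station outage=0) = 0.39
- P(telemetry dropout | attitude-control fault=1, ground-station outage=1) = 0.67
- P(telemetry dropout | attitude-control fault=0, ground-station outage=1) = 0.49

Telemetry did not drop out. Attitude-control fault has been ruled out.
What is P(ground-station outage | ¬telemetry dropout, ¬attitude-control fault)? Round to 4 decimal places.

For the numerator, keep only ground-station outage=true terms: 0.51·0.209 = 0.106590
The normalizing constant is 0.99·0.791 + 0.51·0.209 = 0.889680
Posterior = 0.106590 / 0.889680 ≈ 0.1198

P(ground-station outage | ¬telemetry dropout, ¬attitude-control fault) ≈ 0.1198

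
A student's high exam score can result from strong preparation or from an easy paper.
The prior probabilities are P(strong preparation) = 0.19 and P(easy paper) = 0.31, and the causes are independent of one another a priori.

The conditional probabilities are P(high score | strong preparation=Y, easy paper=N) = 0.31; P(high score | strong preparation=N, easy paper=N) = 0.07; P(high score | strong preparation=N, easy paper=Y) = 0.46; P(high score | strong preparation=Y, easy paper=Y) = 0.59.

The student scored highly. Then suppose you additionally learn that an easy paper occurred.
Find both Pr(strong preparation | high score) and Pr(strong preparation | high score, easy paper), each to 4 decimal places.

Numerator (weight on configurations with strong preparation): 0.040641 + 0.034751 = 0.075392
Normalizer over all consistent configurations: 0.07×0.81×0.69 + 0.46×0.81×0.31 + 0.31×0.19×0.69 + 0.59×0.19×0.31 = 0.230021
Posterior = 0.075392 / 0.230021 ≈ 0.3278

Now also conditioning on easy paper=true:
By total probability over both values of strong preparation:
  P(high score | easy paper) = 0.46×0.81 + 0.59×0.19
        = 0.372600 + 0.112100 = 0.484700
The terms with strong preparation present sum to 0.112100, so
  P(strong preparation | high score, easy paper) = 0.112100 / 0.484700 ≈ 0.2313
This is intercausal reasoning (explaining away): once easy paper accounts for the high score, strong preparation becomes less likely.

Pr(strong preparation | high score) ≈ 0.3278; Pr(strong preparation | high score, easy paper) ≈ 0.2313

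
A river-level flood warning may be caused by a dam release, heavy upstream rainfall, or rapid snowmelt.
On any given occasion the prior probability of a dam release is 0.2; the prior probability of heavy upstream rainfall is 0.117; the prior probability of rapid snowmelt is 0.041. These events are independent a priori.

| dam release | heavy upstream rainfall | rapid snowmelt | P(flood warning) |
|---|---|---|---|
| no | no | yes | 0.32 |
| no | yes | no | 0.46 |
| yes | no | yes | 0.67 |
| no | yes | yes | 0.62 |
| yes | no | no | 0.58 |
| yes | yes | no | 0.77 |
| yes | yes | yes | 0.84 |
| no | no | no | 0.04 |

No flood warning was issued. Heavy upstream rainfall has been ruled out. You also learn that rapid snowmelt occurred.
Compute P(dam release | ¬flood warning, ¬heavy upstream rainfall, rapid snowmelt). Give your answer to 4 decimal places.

P(dam release | ¬flood warning, ¬heavy upstream rainfall, rapid snowmelt) ≈ 0.1082

By total probability over both values of dam release:
  P(¬flood warning | ¬heavy upstream rainfall, rapid snowmelt) = 0.68*0.8 + 0.33*0.2
        = 0.544000 + 0.066000 = 0.610000
Configurations with dam release contribute 0.066000, so
  P(dam release | ¬flood warning, ¬heavy upstream rainfall, rapid snowmelt) = 0.066000 / 0.610000 ≈ 0.1082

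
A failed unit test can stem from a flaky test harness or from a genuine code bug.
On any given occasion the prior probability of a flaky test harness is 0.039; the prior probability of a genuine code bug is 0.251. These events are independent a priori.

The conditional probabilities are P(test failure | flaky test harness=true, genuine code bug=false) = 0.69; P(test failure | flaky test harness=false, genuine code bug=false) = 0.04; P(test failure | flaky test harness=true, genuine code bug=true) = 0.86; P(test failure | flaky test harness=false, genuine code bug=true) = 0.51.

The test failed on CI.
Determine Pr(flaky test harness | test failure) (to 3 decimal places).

Pr(flaky test harness | test failure) ≈ 0.158

By total probability over the 4 (flaky test harness, genuine code bug) configurations:
  P(test failure) = 0.04·0.961·0.749 + 0.51·0.961·0.251 + 0.69·0.039·0.749 + 0.86·0.039·0.251
        = 0.028792 + 0.123018 + 0.020156 + 0.008419 = 0.180385
The terms with flaky test harness present sum to 0.028575, so
  P(flaky test harness | test failure) = 0.028575 / 0.180385 ≈ 0.158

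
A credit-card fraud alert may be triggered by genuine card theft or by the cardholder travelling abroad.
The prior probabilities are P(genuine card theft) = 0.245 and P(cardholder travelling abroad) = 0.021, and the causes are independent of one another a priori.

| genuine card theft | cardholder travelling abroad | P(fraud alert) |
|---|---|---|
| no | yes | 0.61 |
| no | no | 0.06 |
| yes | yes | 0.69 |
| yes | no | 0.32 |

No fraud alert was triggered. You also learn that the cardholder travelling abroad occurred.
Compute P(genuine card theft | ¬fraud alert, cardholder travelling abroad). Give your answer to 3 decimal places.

P(genuine card theft | ¬fraud alert, cardholder travelling abroad) ≈ 0.205

Enumerate both values of genuine card theft and weight by the priors:
  P(¬fraud alert | cardholder travelling abroad) = 0.39*0.755 + 0.31*0.245
        = 0.294450 + 0.075950 = 0.370400
Keeping only the genuine card theft-present terms gives 0.075950, so
  P(genuine card theft | ¬fraud alert, cardholder travelling abroad) = 0.075950 / 0.370400 ≈ 0.205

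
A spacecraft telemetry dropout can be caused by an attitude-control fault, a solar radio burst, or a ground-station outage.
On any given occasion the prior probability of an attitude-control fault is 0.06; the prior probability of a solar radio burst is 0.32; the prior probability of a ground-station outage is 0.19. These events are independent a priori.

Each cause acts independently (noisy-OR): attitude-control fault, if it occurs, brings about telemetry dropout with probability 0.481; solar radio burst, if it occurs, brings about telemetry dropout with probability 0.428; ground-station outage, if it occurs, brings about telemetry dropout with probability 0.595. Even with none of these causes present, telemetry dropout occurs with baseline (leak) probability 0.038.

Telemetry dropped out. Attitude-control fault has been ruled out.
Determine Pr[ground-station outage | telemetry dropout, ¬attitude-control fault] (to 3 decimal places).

Under noisy-OR, P(telemetry dropout | causes) = 1 − (1−0.038)·∏(1−qᵢ) over the active causes.
Weight on ground-station outage=true, given the evidence: 0.078862 + 0.047250 = 0.126112
The normalizing constant is 0.038*0.68*0.81 + 0.61039*0.68*0.19 + 0.449736*0.32*0.81 + 0.777143*0.32*0.19 = 0.263614
Posterior = 0.126112 / 0.263614 ≈ 0.478

Pr[ground-station outage | telemetry dropout, ¬attitude-control fault] ≈ 0.478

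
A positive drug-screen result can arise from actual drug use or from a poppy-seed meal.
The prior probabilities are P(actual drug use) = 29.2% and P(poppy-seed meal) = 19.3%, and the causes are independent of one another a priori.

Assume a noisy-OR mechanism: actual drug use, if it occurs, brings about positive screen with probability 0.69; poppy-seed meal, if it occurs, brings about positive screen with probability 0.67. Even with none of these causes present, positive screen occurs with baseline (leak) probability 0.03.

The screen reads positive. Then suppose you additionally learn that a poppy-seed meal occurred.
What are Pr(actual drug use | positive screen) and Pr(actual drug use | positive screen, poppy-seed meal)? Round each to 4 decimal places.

Under noisy-OR, P(positive screen | causes) = 1 − (1−0.03)·∏(1−qᵢ) over the active causes.
Weight on actual drug use=true, given the evidence: 0.164786 + 0.050764 = 0.215550
Normalizer over all consistent configurations: 0.03×0.708×0.807 + 0.6799×0.708×0.193 + 0.6993×0.292×0.807 + 0.900769×0.292×0.193 = 0.325595
P(actual drug use | positive screen) = 0.215550/0.325595 ≈ 0.6620

Now condition on the additional information:
Numerator (weight on configurations with actual drug use): 0.900769×0.292 = 0.263025
The normalizing constant is 0.6799×0.708 + 0.900769×0.292 = 0.744394
Posterior = 0.263025 / 0.744394 ≈ 0.3533

Pr(actual drug use | positive screen) ≈ 0.6620; Pr(actual drug use | positive screen, poppy-seed meal) ≈ 0.3533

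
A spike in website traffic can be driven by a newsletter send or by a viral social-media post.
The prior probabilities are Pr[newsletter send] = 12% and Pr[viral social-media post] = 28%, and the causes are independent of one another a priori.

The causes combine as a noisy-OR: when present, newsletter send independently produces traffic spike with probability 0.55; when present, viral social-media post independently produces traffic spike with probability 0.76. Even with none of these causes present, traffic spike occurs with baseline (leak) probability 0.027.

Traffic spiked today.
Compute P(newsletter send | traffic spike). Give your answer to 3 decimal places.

P(newsletter send | traffic spike) ≈ 0.276

Under noisy-OR, P(traffic spike | causes) = 1 − (1−0.027)·∏(1−qᵢ) over the active causes.
Sum P(traffic spike|·) weighted by the priors over the 4 (newsletter send, viral social-media post) configurations:
  P(traffic spike) = 0.027×0.88×0.72 + 0.76648×0.88×0.28 + 0.56215×0.12×0.72 + 0.894916×0.12×0.28
        = 0.017107 + 0.188861 + 0.048570 + 0.030069 = 0.284607
Configurations with newsletter send contribute 0.078639, so
  P(newsletter send | traffic spike) = 0.078639 / 0.284607 ≈ 0.276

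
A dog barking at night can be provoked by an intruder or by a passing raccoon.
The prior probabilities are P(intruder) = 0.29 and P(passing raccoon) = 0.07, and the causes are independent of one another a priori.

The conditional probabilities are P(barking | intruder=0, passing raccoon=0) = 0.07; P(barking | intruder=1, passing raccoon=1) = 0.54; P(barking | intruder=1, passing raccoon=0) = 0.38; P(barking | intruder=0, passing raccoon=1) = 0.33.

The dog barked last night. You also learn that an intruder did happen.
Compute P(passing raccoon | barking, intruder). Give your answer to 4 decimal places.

Numerator (weight on configurations with passing raccoon): 0.54×0.07 = 0.037800
Normalizer over all consistent configurations: 0.38×0.93 + 0.54×0.07 = 0.391200
P(passing raccoon | barking, intruder) = 0.037800/0.391200 ≈ 0.0966

P(passing raccoon | barking, intruder) ≈ 0.0966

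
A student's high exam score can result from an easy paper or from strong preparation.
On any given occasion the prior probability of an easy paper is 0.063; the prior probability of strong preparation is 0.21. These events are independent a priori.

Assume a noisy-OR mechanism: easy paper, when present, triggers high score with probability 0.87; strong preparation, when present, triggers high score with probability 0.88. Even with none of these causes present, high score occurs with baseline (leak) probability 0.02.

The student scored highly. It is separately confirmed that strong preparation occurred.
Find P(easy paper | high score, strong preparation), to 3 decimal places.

P(easy paper | high score, strong preparation) ≈ 0.070

Under noisy-OR, P(high score | causes) = 1 − (1−0.02)·∏(1−qᵢ) over the active causes.
For the numerator, keep only easy paper=true terms: 0.984712*0.063 = 0.062037
The normalizing constant is 0.8824*0.937 + 0.984712*0.063 = 0.888846
P(easy paper | high score, strong preparation) = 0.062037/0.888846 ≈ 0.070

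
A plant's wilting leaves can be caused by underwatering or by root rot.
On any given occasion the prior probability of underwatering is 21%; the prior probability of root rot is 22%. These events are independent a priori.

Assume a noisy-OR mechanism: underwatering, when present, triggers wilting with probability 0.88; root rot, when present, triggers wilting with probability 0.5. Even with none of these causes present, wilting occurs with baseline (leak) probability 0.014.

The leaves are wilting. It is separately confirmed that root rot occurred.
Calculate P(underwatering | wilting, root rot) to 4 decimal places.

Under noisy-OR, P(wilting | causes) = 1 − (1−0.014)·∏(1−qᵢ) over the active causes.
P(wilting | root rot) = 0.507·0.79 + 0.94084·0.21 = 0.400530 + 0.197576 = 0.598106
The underwatering-present share is 0.94084·0.21 = 0.197576.
So P(underwatering | wilting, root rot) = 0.197576/0.598106 ≈ 0.3303.

P(underwatering | wilting, root rot) ≈ 0.3303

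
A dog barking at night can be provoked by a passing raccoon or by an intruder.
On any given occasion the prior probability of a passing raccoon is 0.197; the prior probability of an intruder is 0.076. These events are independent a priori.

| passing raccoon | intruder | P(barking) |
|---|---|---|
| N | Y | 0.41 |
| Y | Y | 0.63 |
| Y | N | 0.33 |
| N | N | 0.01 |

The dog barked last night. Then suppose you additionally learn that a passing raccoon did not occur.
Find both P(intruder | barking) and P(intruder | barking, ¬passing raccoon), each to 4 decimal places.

P(intruder | barking) ≈ 0.3380; P(intruder | barking, ¬passing raccoon) ≈ 0.7713

By total probability over the 4 (passing raccoon, intruder) configurations:
  P(barking) = 0.01·0.803·0.924 + 0.41·0.803·0.076 + 0.33·0.197·0.924 + 0.63·0.197·0.076
        = 0.007420 + 0.025021 + 0.060069 + 0.009432 = 0.101942
Keeping only the intruder-present terms gives 0.034453, so
  P(intruder | barking) = 0.034453 / 0.101942 ≈ 0.3380

With the extra evidence:
Weight on intruder=true, given the evidence: 0.41*0.076 = 0.031160
The normalizing constant is 0.01*0.924 + 0.41*0.076 = 0.040400
Posterior = 0.031160 / 0.040400 ≈ 0.7713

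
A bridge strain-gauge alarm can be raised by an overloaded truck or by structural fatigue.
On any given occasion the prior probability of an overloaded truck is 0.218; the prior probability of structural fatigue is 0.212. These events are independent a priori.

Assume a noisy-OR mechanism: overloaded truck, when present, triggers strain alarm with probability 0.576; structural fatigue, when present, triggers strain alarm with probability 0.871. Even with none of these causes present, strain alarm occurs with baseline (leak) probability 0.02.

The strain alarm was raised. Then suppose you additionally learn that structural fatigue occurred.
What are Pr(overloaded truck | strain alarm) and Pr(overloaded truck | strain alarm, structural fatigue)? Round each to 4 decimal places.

Pr(overloaded truck | strain alarm) ≈ 0.4784; Pr(overloaded truck | strain alarm, structural fatigue) ≈ 0.2320

Under noisy-OR, P(strain alarm | causes) = 1 − (1−0.02)·∏(1−qᵢ) over the active causes.
Weight on overloaded truck=true, given the evidence: 0.100404 + 0.043739 = 0.144143
The normalizing constant is 0.02·0.782·0.788 + 0.87358·0.782·0.212 + 0.58448·0.218·0.788 + 0.946398·0.218·0.212 = 0.301293
Posterior = 0.144143 / 0.301293 ≈ 0.4784

With the extra evidence:
By total probability over both values of overloaded truck:
  P(strain alarm | structural fatigue) = 0.87358·0.782 + 0.946398·0.218
        = 0.683140 + 0.206315 = 0.889455
Configurations with overloaded truck contribute 0.206315, so
  P(overloaded truck | strain alarm, structural fatigue) = 0.206315 / 0.889455 ≈ 0.2320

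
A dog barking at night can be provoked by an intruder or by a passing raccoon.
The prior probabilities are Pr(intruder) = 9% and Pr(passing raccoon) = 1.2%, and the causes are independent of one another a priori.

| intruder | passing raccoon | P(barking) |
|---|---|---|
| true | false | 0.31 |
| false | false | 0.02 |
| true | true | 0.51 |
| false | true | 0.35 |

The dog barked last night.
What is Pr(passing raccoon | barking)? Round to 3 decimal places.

Pr(passing raccoon | barking) ≈ 0.088

Enumerate the 4 (intruder, passing raccoon) configurations and weight by the priors:
  P(barking) = 0.02×0.91×0.988 + 0.35×0.91×0.012 + 0.31×0.09×0.988 + 0.51×0.09×0.012
        = 0.017982 + 0.003822 + 0.027565 + 0.000551 = 0.049920
The terms with passing raccoon present sum to 0.004373, so
  P(passing raccoon | barking) = 0.004373 / 0.049920 ≈ 0.088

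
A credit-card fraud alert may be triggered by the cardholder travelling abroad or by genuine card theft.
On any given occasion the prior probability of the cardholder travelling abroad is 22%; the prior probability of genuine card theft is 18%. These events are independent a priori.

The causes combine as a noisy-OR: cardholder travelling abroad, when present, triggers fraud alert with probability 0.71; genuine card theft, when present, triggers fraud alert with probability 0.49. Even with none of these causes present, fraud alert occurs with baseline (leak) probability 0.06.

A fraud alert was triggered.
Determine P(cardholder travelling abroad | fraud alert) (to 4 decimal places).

Under noisy-OR, P(fraud alert | causes) = 1 − (1−0.06)·∏(1−qᵢ) over the active causes.
Weight on cardholder travelling abroad=true, given the evidence: 0.131223 + 0.034095 = 0.165318
The normalizing constant is 0.06×0.78×0.82 + 0.5206×0.78×0.18 + 0.7274×0.22×0.82 + 0.860974×0.22×0.18 = 0.276786
Posterior = 0.165318 / 0.276786 ≈ 0.5973

P(cardholder travelling abroad | fraud alert) ≈ 0.5973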